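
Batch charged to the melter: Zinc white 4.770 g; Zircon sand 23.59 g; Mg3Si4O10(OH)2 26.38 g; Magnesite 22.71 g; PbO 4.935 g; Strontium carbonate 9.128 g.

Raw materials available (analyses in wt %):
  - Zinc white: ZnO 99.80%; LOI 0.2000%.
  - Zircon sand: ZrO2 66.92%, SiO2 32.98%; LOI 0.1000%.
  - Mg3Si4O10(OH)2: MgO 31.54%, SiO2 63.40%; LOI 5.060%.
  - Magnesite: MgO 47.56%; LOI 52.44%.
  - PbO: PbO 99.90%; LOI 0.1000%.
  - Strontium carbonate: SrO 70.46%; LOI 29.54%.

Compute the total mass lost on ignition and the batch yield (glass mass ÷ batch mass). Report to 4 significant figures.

LOI loss = 15.98 g; glass = 75.53 g; yield = 82.54%

Working values are printed rounded off to 4 significant digits between the steps; every computation runs at full precision through the solve. A single rounding yields each reported number. The derived quantities are computed at exact precision (the yield, totals, ignition loss, six oxide percentages, net glass mass) using the weight values at 75.53 g of glass, exactly as printed in the problem or answer text.
Material-by-material LOI:
  Zinc white: 4.770 × 0.002000 = 0.009540 g
  Zircon sand: 23.59 × 0.001000 = 0.02359 g
  Mg3Si4O10(OH)2: 26.38 × 0.05060 = 1.335 g
  Magnesite: 22.71 × 0.5244 = 11.91 g
  PbO: 4.935 × 0.001000 = 0.004935 g
  Strontium carbonate: 9.128 × 0.2954 = 2.696 g
Total LOI = 15.98 g
Glass = batch − LOI = 91.51 − 15.98 = 75.53 g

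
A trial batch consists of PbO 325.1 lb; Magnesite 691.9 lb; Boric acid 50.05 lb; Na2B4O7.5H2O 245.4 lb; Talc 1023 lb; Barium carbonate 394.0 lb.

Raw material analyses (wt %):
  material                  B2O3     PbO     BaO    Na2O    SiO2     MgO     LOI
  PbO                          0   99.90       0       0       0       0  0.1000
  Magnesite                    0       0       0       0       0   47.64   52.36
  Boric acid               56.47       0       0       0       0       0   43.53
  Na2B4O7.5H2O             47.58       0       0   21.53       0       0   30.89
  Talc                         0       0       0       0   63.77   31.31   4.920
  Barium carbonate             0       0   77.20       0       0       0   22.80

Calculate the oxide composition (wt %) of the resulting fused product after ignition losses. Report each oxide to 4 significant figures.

Working values appear, rounded to four significant digits, alongside each step — each numeric step keeps full precision throughout — every reported value is rounded just once — derived quantities are carried at exact precision (ignition loss, six oxide percentages, net glass mass, yield, the totals) starting from the weights on 2129 lb of glass as quoted within the problem or answer text.
Oxide masses out of the charge:
  B2O3: 50.05·0.5647 + 245.4·0.4758 = 145.0 lb
  PbO: 325.1·0.9990 = 324.8 lb
  BaO: 394.0·0.7720 = 304.2 lb
  Na2O: 245.4·0.2153 = 52.83 lb
  SiO2: 1023·0.6377 = 652.4 lb
  MgO: 691.9·0.4764 + 1023·0.3131 = 649.9 lb
LOI: 325.1·0.001000 + 691.9·0.5236 + 50.05·0.4353 + 245.4·0.3089 + 1023·0.04920 + 394.0·0.2280 = 600.4 lb
Net of LOI, the glass mass = 2729 − 600.4 = 2129 lb (consistent with Σ oxide mass)
percent by weight: oxide/glass ×100

Glass mass = 2129 lb (batch 2729 − LOI 600.4).
Composition: B2O3 6.812%, PbO 15.25%, BaO 14.29%, Na2O 2.482%, SiO2 30.64%, MgO 30.53%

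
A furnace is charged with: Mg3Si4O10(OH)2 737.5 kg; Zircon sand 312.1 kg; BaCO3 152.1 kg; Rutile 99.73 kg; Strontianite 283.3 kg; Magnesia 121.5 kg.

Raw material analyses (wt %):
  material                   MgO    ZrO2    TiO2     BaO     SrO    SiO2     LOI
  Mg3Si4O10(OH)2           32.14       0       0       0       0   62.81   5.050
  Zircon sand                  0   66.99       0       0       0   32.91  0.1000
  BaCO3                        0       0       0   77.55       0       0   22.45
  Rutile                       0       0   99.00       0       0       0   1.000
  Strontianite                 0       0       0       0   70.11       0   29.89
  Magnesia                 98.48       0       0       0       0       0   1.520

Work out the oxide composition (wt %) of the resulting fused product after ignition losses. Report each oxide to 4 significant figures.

Glass mass = 1547 kg (batch 1706 − LOI 159.2).
Composition: MgO 23.06%, ZrO2 13.51%, TiO2 6.382%, BaO 7.625%, SrO 12.84%, SiO2 36.58%

Intermediates are displayed (rounded to four significant digits) in the working — every computation runs at exact precision in every operation — each reported value is rounded a single time. The derived quantities (ignition loss, net glass mass, totals, six oxide percentages, the yield) are recomputed using the weight values at 1547 kg of glass in exact precision, as they appear in the question or the answer.
Oxide-by-oxide delivered mass:
  MgO: 737.5·0.3214 + 121.5·0.9848 = 356.7 kg
  ZrO2: 312.1·0.6699 = 209.1 kg
  TiO2: 99.73·0.9900 = 98.73 kg
  BaO: 152.1·0.7755 = 118.0 kg
  SrO: 283.3·0.7011 = 198.6 kg
  SiO2: 737.5·0.6281 + 312.1·0.3291 = 565.9 kg
LOI: 737.5·0.05050 + 312.1·0.001000 + 152.1·0.2245 + 99.73·0.01000 + 283.3·0.2989 + 121.5·0.01520 = 159.2 kg
Net of LOI, the glass mass = 1706 − 159.2 = 1547 kg (equal to the oxide-mass sum)
oxide / glass × 100 gives the wt %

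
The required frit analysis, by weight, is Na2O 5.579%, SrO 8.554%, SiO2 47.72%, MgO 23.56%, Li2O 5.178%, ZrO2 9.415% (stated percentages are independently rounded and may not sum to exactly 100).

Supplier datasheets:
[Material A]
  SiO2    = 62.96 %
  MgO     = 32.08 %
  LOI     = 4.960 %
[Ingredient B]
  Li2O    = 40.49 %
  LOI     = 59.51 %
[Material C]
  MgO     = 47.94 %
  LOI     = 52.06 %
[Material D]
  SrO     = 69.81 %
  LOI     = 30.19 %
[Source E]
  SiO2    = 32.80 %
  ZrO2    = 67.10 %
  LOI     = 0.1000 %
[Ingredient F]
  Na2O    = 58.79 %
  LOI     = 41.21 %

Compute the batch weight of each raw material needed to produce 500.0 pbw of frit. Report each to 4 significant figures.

Batch per 500.0 pbw frit:
  Material A: 342.4 pbw
  Ingredient B: 63.94 pbw
  Material C: 16.59 pbw
  Material D: 61.27 pbw
  Source E: 70.16 pbw
  Ingredient F: 47.45 pbw
Total batch = 601.8 pbw; LOI loss = 101.8 pbw; yield = 83.09%

Full precision is held all the way through; rounding to four significant digits applies to every working value as printed; a single rounding finalizes each reported figure; derived quantities (net glass mass, the totals, LOI, yield, the six compositions) are re-derived in exact precision from the batch weights per 500.0 pbw of glass, as written in problem or answer.
The oxide mass targets at 500.0 pbw frit:
  Na2O: 5.579% × 500.0 = 27.90 pbw
  SrO: 8.554% × 500.0 = 42.77 pbw
  SiO2: 47.72% × 500.0 = 238.6 pbw
  MgO: 23.56% × 500.0 = 117.8 pbw
  Li2O: 5.178% × 500.0 = 25.89 pbw
  ZrO2: 9.415% × 500.0 = 47.08 pbw
A balance pass over the oxides, on the weights just shown, relative to the basis at hand (sums match the target masses within answer rounding):
  Na2O: 47.45·0.5879 = 27.90 pbw (target 27.90 pbw)
  SrO: 61.27·0.6981 = 42.77 pbw (target 42.77 pbw)
  SiO2: 342.4·0.6296 + 70.16·0.3280 = 238.6 pbw (target 238.6 pbw)
  MgO: 342.4·0.3208 + 16.59·0.4794 = 117.8 pbw (target 117.8 pbw)
  Li2O: 63.94·0.4049 = 25.89 pbw (target 25.89 pbw)
  ZrO2: 70.16·0.6710 = 47.08 pbw (target 47.08 pbw)
The glass-mass cross-check: net batch after ignition = 500.0 pbw (summing oxide targets gives 500.0 pbw; the stated basis being 500.0 pbw — differing by rounding only).
Adding the batch up: Σ batch = 601.8 pbw; LOI removed, Σ of batch·LOI: 101.8 pbw; yield, glass over the total, = 83.09%.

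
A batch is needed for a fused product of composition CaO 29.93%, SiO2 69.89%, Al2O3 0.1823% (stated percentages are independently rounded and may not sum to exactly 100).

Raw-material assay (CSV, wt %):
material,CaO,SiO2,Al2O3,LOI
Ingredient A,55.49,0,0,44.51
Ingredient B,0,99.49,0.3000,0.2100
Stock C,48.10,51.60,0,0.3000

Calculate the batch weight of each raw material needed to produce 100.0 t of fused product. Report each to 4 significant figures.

Each numeric step carries exact precision in all steps — rounding to four significant digits governs every working value as shown. Every reported figure includes exactly one rounding. The derived quantities are recomputed at full float precision (the three compositions, ignition loss, glass mass, totals, yield) starting from the weights per 100.0 t of glass, exactly as shown in question or answer.
Target oxide masses per 100.0 t fused product:
  CaO: 29.93% × 100.0 = 29.93 t
  SiO2: 69.89% × 100.0 = 69.89 t
  Al2O3: 0.1823% × 100.0 = 0.1823 t
Balance tally, oxide-wise, per the reported batch figures, against the basis in use (summed amounts equal target values up to rounding of the answer):
  CaO: 38.09·0.5549 + 18.28·0.4810 = 29.93 t (target 29.93 t)
  SiO2: 60.77·0.9949 + 18.28·0.5160 = 69.89 t (target 69.89 t)
  Al2O3: 60.77·0.003000 = 0.1823 t (target 0.1823 t)
Glass-mass closure: batch total minus LOI = 100.0 t (summing oxide targets gives 100.0 t; against the stated basis, 100.0 t — deltas are rounding alone).
Summing the batch: Σ batch = 117.1 t; LOI removed, Σ of batch·LOI: 17.14 t; yield, glass over the total, = 85.37%.

Batch per 100.0 t fused product:
  Ingredient A: 38.09 t
  Ingredient B: 60.77 t
  Stock C: 18.28 t
Total batch = 117.1 t; LOI loss = 17.14 t; yield = 85.37%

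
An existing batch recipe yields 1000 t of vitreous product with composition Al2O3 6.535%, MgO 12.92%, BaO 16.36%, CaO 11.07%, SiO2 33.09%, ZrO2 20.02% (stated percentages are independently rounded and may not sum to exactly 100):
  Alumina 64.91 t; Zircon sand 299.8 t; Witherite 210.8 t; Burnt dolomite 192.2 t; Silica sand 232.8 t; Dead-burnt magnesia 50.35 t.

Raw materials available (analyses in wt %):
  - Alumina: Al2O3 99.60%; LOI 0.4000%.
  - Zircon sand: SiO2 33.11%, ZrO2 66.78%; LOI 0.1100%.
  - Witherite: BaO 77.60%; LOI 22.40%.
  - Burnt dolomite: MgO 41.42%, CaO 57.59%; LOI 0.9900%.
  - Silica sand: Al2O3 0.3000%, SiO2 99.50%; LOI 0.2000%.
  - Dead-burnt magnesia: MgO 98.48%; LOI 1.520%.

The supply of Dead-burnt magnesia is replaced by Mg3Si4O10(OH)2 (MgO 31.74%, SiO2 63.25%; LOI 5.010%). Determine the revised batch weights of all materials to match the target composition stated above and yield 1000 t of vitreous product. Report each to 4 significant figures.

Every computation holds full float precision through the solve; intermediates appear rounded to four significant digits in the working; every reported figure takes a single rounding. Derived quantities are rebuilt using the weight values at 1000 t of glass in exact precision (six oxide percentages, ignition loss, the totals, net glass mass, yield) as given in the problem or answer text.
Target oxide masses per 1000 t vitreous product:
  Al2O3: 6.535% × 1000 = 65.35 t
  MgO: 12.92% × 1000 = 129.2 t
  BaO: 16.36% × 1000 = 163.6 t
  CaO: 11.07% × 1000 = 110.7 t
  SiO2: 33.09% × 1000 = 330.9 t
  ZrO2: 20.02% × 1000 = 200.2 t
Balance tally, oxide-wise, given the weights on record, per the basis as stated (target by target, the sums agree inside rounding margins):
  Al2O3: 65.21·0.9960 + 133.5·0.003000 = 65.35 t (target 65.35 t)
  MgO: 192.2·0.4142 + 156.2·0.3174 = 129.2 t (target 129.2 t)
  BaO: 210.8·0.7760 = 163.6 t (target 163.6 t)
  CaO: 192.2·0.5759 = 110.7 t (target 110.7 t)
  SiO2: 299.8·0.3311 + 133.5·0.9950 + 156.2·0.6325 = 330.9 t (target 330.9 t)
  ZrO2: 299.8·0.6678 = 200.2 t (target 200.2 t)
Glass-mass sanity pass: batch total minus LOI = 999.9 t (targets for the oxides total 1000 t; basis as stated: 1000 t — a pure rounding effect).
Whole-batch sum: Σ batch = 1058 t; the LOI term Σ batch·LOI equals 57.81 t; yield = glass ÷ total batch = 94.53%.

Revised batch per 1000 t vitreous product:
  Alumina: 65.21 t
  Zircon sand: 299.8 t
  Witherite: 210.8 t
  Burnt dolomite: 192.2 t
  Silica sand: 133.5 t
  Mg3Si4O10(OH)2: 156.2 t
Total batch = 1058 t; LOI loss = 57.81 t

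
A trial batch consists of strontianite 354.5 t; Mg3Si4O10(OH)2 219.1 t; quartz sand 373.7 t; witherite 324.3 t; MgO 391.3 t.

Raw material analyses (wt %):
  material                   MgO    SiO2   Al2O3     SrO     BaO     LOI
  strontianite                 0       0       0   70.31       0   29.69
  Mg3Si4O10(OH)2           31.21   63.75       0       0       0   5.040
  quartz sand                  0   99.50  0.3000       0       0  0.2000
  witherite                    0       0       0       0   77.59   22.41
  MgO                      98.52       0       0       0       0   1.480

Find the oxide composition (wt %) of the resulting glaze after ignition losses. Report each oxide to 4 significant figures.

Glass mass = 1467 t (batch 1663 − LOI 195.5).
Composition: MgO 30.93%, SiO2 34.86%, Al2O3 0.07640%, SrO 16.99%, BaO 17.15%

Full precision is maintained throughout. In-progress results appear rounded to 4 significant digits at each printed step. Each reported number is rounded just once; derived quantities, including net glass mass, the yield, LOI, the totals, five oxide percentages, are computed starting from the weights on 1467 t of glass at full precision, precisely as stated by either problem or answer.
Oxide masses out of the charge:
  MgO: 219.1·0.3121 + 391.3·0.9852 = 453.9 t
  SiO2: 219.1·0.6375 + 373.7·0.9950 = 511.5 t
  Al2O3: 373.7·0.003000 = 1.121 t
  SrO: 354.5·0.7031 = 249.2 t
  BaO: 324.3·0.7759 = 251.6 t
LOI: 354.5·0.2969 + 219.1·0.05040 + 373.7·0.002000 + 324.3·0.2241 + 391.3·0.01480 = 195.5 t
Resulting glass, batch − LOI: 1663 − 195.5 = 1467 t (consistent with Σ oxide mass)
oxide / glass × 100 gives the wt %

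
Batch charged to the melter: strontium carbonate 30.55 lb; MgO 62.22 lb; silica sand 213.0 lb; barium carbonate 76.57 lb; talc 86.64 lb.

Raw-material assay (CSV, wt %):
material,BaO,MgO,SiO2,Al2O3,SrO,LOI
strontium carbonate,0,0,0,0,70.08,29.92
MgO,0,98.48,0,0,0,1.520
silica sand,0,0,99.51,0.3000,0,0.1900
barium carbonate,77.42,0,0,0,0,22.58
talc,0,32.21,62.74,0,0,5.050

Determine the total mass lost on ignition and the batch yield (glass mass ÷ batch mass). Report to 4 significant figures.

The intermediate values are shown (rounded to four significant figures) at each printed step. Full float precision is carried through every step. A single rounding produces every reported value — derived quantities (the totals, ignition loss, the five compositions, glass mass, yield) are recomputed using the weight values on 436.8 lb of glass at full precision, precisely as stated by problem or answer.
Loss on ignition, line by line:
  strontium carbonate: 30.55 × 0.2992 = 9.141 lb
  MgO: 62.22 × 0.01520 = 0.9457 lb
  silica sand: 213.0 × 0.001900 = 0.4047 lb
  barium carbonate: 76.57 × 0.2258 = 17.29 lb
  talc: 86.64 × 0.05050 = 4.375 lb
Total LOI = 32.16 lb
Glass = batch − LOI = 469.0 − 32.16 = 436.8 lb

LOI loss = 32.16 lb; glass = 436.8 lb; yield = 93.14%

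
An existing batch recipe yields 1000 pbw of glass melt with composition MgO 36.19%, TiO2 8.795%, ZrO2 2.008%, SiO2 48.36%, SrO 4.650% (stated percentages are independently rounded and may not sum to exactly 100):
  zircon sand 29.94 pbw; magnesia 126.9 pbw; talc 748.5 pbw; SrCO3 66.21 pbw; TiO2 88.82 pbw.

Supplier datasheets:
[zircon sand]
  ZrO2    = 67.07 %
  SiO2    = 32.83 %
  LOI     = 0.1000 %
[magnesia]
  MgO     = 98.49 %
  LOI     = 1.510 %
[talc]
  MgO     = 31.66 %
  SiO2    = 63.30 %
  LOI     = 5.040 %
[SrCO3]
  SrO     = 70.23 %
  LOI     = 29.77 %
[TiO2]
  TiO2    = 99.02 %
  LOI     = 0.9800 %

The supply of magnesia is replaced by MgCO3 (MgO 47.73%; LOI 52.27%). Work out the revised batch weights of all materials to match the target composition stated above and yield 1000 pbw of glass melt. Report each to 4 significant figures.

Revised batch per 1000 pbw glass melt:
  zircon sand: 29.94 pbw
  MgCO3: 261.8 pbw
  talc: 748.5 pbw
  SrCO3: 66.21 pbw
  TiO2: 88.82 pbw
Total batch = 1195 pbw; LOI loss = 195.2 pbw

Values along the way are displayed, rounded to four significant figures, when written out. All internal work keeps exact precision at every stage — every reported result is rounded once only; derived quantities, which include glass mass, the totals, the yield, ignition loss, five oxide percentages, are rebuilt in full precision, as quoted within the question or the answer, from the weighed amounts on 1000 pbw of glass.
The oxide mass targets at 1000 pbw glass melt:
  MgO: 36.19% × 1000 = 361.9 pbw
  TiO2: 8.795% × 1000 = 87.95 pbw
  ZrO2: 2.008% × 1000 = 20.08 pbw
  SiO2: 48.36% × 1000 = 483.6 pbw
  SrO: 4.650% × 1000 = 46.50 pbw
Sums-versus-targets review working from each reported weight, against the basis in use (summed amounts equal target values modulo rounding of the values):
  MgO: 261.8·0.4773 + 748.5·0.3166 = 361.9 pbw (target 361.9 pbw)
  TiO2: 88.82·0.9902 = 87.95 pbw (target 87.95 pbw)
  ZrO2: 29.94·0.6707 = 20.08 pbw (target 20.08 pbw)
  SiO2: 29.94·0.3283 + 748.5·0.6330 = 483.6 pbw (target 483.6 pbw)
  SrO: 66.21·0.7023 = 46.50 pbw (target 46.50 pbw)
Glass-mass bookkeeping: total batch − LOI = 1000 pbw (summing oxide targets gives 1000 pbw; basis as stated: 1000 pbw — deltas are rounding alone).
Batch grand total — Σ batch = 1195 pbw; Σ batch·LOI gives LOI loss = 195.2 pbw; as yield: glass ÷ batch → 83.67%.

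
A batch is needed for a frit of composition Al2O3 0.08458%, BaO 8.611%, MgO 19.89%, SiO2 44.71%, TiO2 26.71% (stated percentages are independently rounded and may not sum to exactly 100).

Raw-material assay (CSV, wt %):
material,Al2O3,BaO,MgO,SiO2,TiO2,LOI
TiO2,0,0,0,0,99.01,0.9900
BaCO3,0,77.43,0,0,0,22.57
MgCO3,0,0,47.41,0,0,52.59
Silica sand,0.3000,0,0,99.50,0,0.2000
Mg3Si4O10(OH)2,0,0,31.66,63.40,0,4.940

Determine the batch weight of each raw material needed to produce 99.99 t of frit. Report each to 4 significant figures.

The whole derivation maintains full float precision from first step to last; the intermediate values are displayed, with 4-significant-digit rounding, at each printed step; a single rounding completes every reported value — all derived quantities, including five oxide percentages, glass mass, the yield, totals, LOI, are computed from the batch weights per 99.99 t of glass at full precision exactly as shown in either problem or answer.
Per-oxide target masses for 99.99 t frit:
  Al2O3: 0.08458% × 99.99 = 0.08457 t
  BaO: 8.611% × 99.99 = 8.610 t
  MgO: 19.89% × 99.99 = 19.89 t
  SiO2: 44.71% × 99.99 = 44.71 t
  TiO2: 26.71% × 99.99 = 26.71 t
Sums-versus-targets review on the weights just shown, at the basis given (target by target, the sums agree given rounding of the digits):
  Al2O3: 28.19·0.003000 = 0.08457 t (target 0.08457 t)
  BaO: 11.12·0.7743 = 8.610 t (target 8.610 t)
  MgO: 24.41·0.4741 + 26.27·0.3166 = 19.89 t (target 19.89 t)
  SiO2: 28.19·0.9950 + 26.27·0.6340 = 44.70 t (target 44.71 t)
  TiO2: 26.97·0.9901 = 26.70 t (target 26.71 t)
Glass-mass closure: total charge less LOI = 99.99 t (targets for the oxides total 100.0 t; against the stated basis, 99.99 t — deltas are rounding alone).
Whole-batch sum: Σ batch = 117.0 t; LOI removed, Σ of batch·LOI: 16.97 t; yield: glass divided by total = 85.49%.

Batch per 99.99 t frit:
  TiO2: 26.97 t
  BaCO3: 11.12 t
  MgCO3: 24.41 t
  Silica sand: 28.19 t
  Mg3Si4O10(OH)2: 26.27 t
Total batch = 117.0 t; LOI loss = 16.97 t; yield = 85.49%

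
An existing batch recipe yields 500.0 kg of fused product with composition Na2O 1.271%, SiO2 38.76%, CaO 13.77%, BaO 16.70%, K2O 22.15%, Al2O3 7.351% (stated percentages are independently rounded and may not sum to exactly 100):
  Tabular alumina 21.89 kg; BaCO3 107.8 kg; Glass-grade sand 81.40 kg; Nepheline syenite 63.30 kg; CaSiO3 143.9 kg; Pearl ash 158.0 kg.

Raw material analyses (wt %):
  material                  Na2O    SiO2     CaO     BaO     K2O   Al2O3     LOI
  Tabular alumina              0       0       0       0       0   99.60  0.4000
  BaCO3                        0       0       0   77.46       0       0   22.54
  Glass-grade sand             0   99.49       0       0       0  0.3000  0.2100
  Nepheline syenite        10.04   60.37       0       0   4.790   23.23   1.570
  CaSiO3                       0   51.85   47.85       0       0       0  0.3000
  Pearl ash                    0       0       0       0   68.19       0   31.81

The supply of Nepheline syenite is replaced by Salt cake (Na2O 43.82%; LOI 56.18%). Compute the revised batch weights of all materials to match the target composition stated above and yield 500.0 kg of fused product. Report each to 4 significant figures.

Revised batch per 500.0 kg fused product:
  Tabular alumina: 36.54 kg
  BaCO3: 107.8 kg
  Glass-grade sand: 119.8 kg
  Salt cake: 14.50 kg
  CaSiO3: 143.9 kg
  Pearl ash: 162.4 kg
Total batch = 584.9 kg; LOI loss = 84.93 kg

All internal work keeps full float precision from start to finish; intermediates are shown (rounded to 4 significant digits) alongside each step; a single rounding finalizes every reported value — the derived quantities, including six oxide percentages, ignition loss, glass mass, the yield, the totals, are computed starting from the weights at 500.0 kg of glass at full precision as written in problem or answer.
Oxide mass targets, per 500.0 kg fused product:
  Na2O: 1.271% × 500.0 = 6.355 kg
  SiO2: 38.76% × 500.0 = 193.8 kg
  CaO: 13.77% × 500.0 = 68.85 kg
  BaO: 16.70% × 500.0 = 83.50 kg
  K2O: 22.15% × 500.0 = 110.8 kg
  Al2O3: 7.351% × 500.0 = 36.76 kg
Sums-versus-targets review from the weights as reported, against the basis in use (summed amounts equal target values within answer rounding):
  Na2O: 14.50·0.4382 = 6.354 kg (target 6.355 kg)
  SiO2: 119.8·0.9949 + 143.9·0.5185 = 193.8 kg (target 193.8 kg)
  CaO: 143.9·0.4785 = 68.86 kg (target 68.85 kg)
  BaO: 107.8·0.7746 = 83.50 kg (target 83.50 kg)
  K2O: 162.4·0.6819 = 110.7 kg (target 110.8 kg)
  Al2O3: 36.54·0.9960 + 119.8·0.003000 = 36.75 kg (target 36.76 kg)
Auditing the glass mass value: net batch after ignition = 500.0 kg (the Σ of target masses is 500.0 kg; against the stated basis, 500.0 kg — differing by rounding only).
Whole-batch sum: Σ batch = 584.9 kg; ignition loss, Σ(batch × LOI) = 84.93 kg; glass ÷ batch gives a yield of 85.48%.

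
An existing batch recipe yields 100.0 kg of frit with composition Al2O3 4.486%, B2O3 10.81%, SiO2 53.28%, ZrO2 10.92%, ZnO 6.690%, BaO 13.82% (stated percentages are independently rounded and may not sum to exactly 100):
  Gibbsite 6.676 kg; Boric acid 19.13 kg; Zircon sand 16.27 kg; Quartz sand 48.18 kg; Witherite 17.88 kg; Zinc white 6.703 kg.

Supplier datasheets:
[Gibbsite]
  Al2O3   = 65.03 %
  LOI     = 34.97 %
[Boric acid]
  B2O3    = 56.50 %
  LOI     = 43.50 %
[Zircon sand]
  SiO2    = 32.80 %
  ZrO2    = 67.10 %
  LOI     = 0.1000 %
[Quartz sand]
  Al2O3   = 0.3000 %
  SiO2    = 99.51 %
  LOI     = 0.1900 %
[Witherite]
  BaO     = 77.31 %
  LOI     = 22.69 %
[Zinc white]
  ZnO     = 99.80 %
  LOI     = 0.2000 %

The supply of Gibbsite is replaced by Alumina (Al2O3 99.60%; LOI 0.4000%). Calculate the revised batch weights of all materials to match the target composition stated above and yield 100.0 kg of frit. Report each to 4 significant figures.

Revised batch per 100.0 kg frit:
  Alumina: 4.359 kg
  Boric acid: 19.13 kg
  Zircon sand: 16.27 kg
  Quartz sand: 48.18 kg
  Witherite: 17.88 kg
  Zinc white: 6.703 kg
Total batch = 112.5 kg; LOI loss = 12.52 kg

Values along the way are displayed rounded to four significant digits in the printout; each numeric step runs at exact precision at each step. Every reported value takes just one rounding; all derived quantities (ignition loss, glass mass, the yield, the six compositions, the totals) are computed using the weight values for 100.0 kg of glass at full precision as given in problem or answer.
Target oxide masses per 100.0 kg frit:
  Al2O3: 4.486% × 100.0 = 4.486 kg
  B2O3: 10.81% × 100.0 = 10.81 kg
  SiO2: 53.28% × 100.0 = 53.28 kg
  ZrO2: 10.92% × 100.0 = 10.92 kg
  ZnO: 6.690% × 100.0 = 6.690 kg
  BaO: 13.82% × 100.0 = 13.82 kg
Mass-balance tally per oxide on the weights just shown, at the basis given (sums match the target masses inside rounding margins):
  Al2O3: 4.359·0.9960 + 48.18·0.003000 = 4.486 kg (target 4.486 kg)
  B2O3: 19.13·0.5650 = 10.81 kg (target 10.81 kg)
  SiO2: 16.27·0.3280 + 48.18·0.9951 = 53.28 kg (target 53.28 kg)
  ZrO2: 16.27·0.6710 = 10.92 kg (target 10.92 kg)
  ZnO: 6.703·0.9980 = 6.690 kg (target 6.690 kg)
  BaO: 17.88·0.7731 = 13.82 kg (target 13.82 kg)
The glass-mass cross-check: batch total minus LOI = 100.0 kg (oxide target masses add up to 100.0 kg; with the basis standing at 100.0 kg — any gap is answer rounding).
Whole-batch sum: Σ batch = 112.5 kg; Σ batch·LOI gives LOI loss = 12.52 kg; yield, glass over the total, = 88.88%.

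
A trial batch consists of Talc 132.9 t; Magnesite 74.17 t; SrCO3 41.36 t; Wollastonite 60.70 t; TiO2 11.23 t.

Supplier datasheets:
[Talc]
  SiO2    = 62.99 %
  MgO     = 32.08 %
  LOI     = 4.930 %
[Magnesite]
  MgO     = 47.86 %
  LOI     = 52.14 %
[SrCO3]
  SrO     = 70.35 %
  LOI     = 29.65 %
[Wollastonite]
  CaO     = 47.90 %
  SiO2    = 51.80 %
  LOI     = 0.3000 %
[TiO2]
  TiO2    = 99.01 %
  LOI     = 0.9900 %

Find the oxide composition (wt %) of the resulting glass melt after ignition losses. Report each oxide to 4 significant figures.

Glass mass = 262.6 t (batch 320.4 − LOI 57.78).
Composition: SrO 11.08%, CaO 11.07%, SiO2 43.86%, TiO2 4.234%, MgO 29.76%

Mid-chain values are shown with 4-significant-digit rounding in the printout. All internal work keeps full float precision at every stage; every reported figure is rounded once only; derived quantities (the yield, glass mass, five oxide percentages, the totals, LOI) are computed in full precision from the weighed amounts at 262.6 t of glass as given in problem or answer.
What the batch supplies per oxide:
  SrO: 41.36·0.7035 = 29.10 t
  CaO: 60.70·0.4790 = 29.08 t
  SiO2: 132.9·0.6299 + 60.70·0.5180 = 115.2 t
  TiO2: 11.23·0.9901 = 11.12 t
  MgO: 132.9·0.3208 + 74.17·0.4786 = 78.13 t
LOI: 132.9·0.04930 + 74.17·0.5214 + 41.36·0.2965 + 60.70·0.003000 + 11.23·0.009900 = 57.78 t
Glass mass = batch − LOI = 320.4 − 57.78 = 262.6 t (= Σ oxide masses)
percent share: oxide ÷ glass, ×100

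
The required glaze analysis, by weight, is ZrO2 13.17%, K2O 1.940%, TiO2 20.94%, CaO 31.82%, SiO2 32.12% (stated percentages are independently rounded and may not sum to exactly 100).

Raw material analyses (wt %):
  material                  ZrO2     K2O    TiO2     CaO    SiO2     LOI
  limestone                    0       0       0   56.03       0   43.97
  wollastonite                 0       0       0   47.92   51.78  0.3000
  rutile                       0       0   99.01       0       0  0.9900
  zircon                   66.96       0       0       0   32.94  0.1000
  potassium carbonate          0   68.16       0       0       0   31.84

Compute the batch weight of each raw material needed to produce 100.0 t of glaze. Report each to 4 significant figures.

Intermediates are displayed rounded to four significant digits in the printout; all internal work runs at full float precision from start to finish. Exactly one rounding is applied to each reported value; the derived quantities, including net glass mass, ignition loss, the totals, five oxide percentages, yield, are carried using the weight values per 100.0 t of glass in exact precision, as they appear in either problem or answer.
Oxide mass targets, per 100.0 t glaze:
  ZrO2: 13.17% × 100.0 = 13.17 t
  K2O: 1.940% × 100.0 = 1.940 t
  TiO2: 20.94% × 100.0 = 20.94 t
  CaO: 31.82% × 100.0 = 31.82 t
  SiO2: 32.12% × 100.0 = 32.12 t
Per-oxide balance check given the weights on record, for the quoted basis mass (each sum matches its target mass once rounding is allowed for):
  ZrO2: 19.67·0.6696 = 13.17 t (target 13.17 t)
  K2O: 2.846·0.6816 = 1.940 t (target 1.940 t)
  TiO2: 21.15·0.9901 = 20.94 t (target 20.94 t)
  CaO: 14.44·0.5603 + 49.52·0.4792 = 31.82 t (target 31.82 t)
  SiO2: 49.52·0.5178 + 19.67·0.3294 = 32.12 t (target 32.12 t)
Glass-mass sanity pass: net batch after ignition = 99.99 t (targets for the oxides total 99.99 t; stated basis 100.0 t — any gap is answer rounding).
Total batch = Σ batch = 107.6 t; loss to ignition Σ batch·LOI = 7.633 t; yield = glass ÷ total batch = 92.91%.

Batch per 100.0 t glaze:
  limestone: 14.44 t
  wollastonite: 49.52 t
  rutile: 21.15 t
  zircon: 19.67 t
  potassium carbonate: 2.846 t
Total batch = 107.6 t; LOI loss = 7.633 t; yield = 92.91%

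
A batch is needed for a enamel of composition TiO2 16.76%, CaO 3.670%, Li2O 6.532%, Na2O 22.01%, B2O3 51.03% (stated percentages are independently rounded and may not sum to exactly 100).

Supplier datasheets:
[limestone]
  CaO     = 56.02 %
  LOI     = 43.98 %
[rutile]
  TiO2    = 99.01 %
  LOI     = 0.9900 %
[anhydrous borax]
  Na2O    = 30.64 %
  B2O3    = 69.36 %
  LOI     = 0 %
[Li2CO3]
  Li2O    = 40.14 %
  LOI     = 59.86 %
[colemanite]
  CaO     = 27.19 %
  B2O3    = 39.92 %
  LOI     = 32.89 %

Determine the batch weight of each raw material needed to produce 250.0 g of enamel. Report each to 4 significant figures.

Batch per 250.0 g enamel:
  limestone: 12.71 g
  rutile: 42.32 g
  anhydrous borax: 179.6 g
  Li2CO3: 40.68 g
  colemanite: 7.551 g
Total batch = 282.9 g; LOI loss = 32.84 g; yield = 88.39%

Working values are printed, rounded to four significant figures, in the printout. Every computation carries full precision at every stage; each reported figure is rounded exactly once. Derived quantities, which include LOI, the yield, glass mass, five oxide percentages, the totals, are recomputed in full float precision, as written in either problem or answer, from the weighed amounts for 250.0 g of glass.
Target oxide masses per 250.0 g enamel:
  TiO2: 16.76% × 250.0 = 41.90 g
  CaO: 3.670% × 250.0 = 9.175 g
  Li2O: 6.532% × 250.0 = 16.33 g
  Na2O: 22.01% × 250.0 = 55.02 g
  B2O3: 51.03% × 250.0 = 127.6 g
Oxide-by-oxide audit applying the batch weights above, under the basis named above (summed amounts equal target values exact up to rounding of places):
  TiO2: 42.32·0.9901 = 41.90 g (target 41.90 g)
  CaO: 12.71·0.5602 + 7.551·0.2719 = 9.173 g (target 9.175 g)
  Li2O: 40.68·0.4014 = 16.33 g (target 16.33 g)
  Na2O: 179.6·0.3064 = 55.03 g (target 55.02 g)
  B2O3: 179.6·0.6936 + 7.551·0.3992 = 127.6 g (target 127.6 g)
Auditing the glass mass value: batch Σ − ignition loss = 250.0 g (per-oxide target masses sum to 250.0 g; basis as stated: 250.0 g — gaps are rounding artifacts).
Batch grand total — Σ batch = 282.9 g; the LOI term Σ batch·LOI equals 32.84 g; yield, glass over the total, = 88.39%.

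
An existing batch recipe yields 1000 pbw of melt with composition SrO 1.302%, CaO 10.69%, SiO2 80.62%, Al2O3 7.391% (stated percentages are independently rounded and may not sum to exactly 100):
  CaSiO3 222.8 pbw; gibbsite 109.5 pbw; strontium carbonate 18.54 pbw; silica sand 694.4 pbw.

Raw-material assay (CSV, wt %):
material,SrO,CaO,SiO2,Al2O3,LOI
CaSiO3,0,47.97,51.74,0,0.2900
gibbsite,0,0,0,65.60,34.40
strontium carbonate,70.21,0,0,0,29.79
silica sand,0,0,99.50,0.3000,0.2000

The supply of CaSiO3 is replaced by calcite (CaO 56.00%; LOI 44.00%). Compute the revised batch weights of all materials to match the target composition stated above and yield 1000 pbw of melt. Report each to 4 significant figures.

Revised batch per 1000 pbw melt:
  calcite: 190.9 pbw
  gibbsite: 109.0 pbw
  strontium carbonate: 18.54 pbw
  silica sand: 810.3 pbw
Total batch = 1129 pbw; LOI loss = 128.6 pbw

The working math holds full float precision at every stage. In-progress results are shown rounded to four significant figures on the page — each reported figure includes exactly one rounding. All derived quantities (the yield, the totals, four oxide percentages, net glass mass, LOI) are carried from the batch weights per 1000 pbw of glass at exact precision precisely as stated by the problem or the answer.
Oxide-by-oxide targets in 1000 pbw melt:
  SrO: 1.302% × 1000 = 13.02 pbw
  CaO: 10.69% × 1000 = 106.9 pbw
  SiO2: 80.62% × 1000 = 806.2 pbw
  Al2O3: 7.391% × 1000 = 73.91 pbw
A balance pass over the oxides, from the weights as reported, against the basis in use (delivered sums recover each target net of answer rounding effects):
  SrO: 18.54·0.7021 = 13.02 pbw (target 13.02 pbw)
  CaO: 190.9·0.5600 = 106.9 pbw (target 106.9 pbw)
  SiO2: 810.3·0.9950 = 806.2 pbw (target 806.2 pbw)
  Al2O3: 109.0·0.6560 + 810.3·0.003000 = 73.93 pbw (target 73.91 pbw)
Glass mass check: total batch − LOI = 1000 pbw (the Σ of target masses is 1000 pbw; basis as stated: 1000 pbw — deltas are rounding alone).
Whole-batch sum: Σ batch = 1129 pbw; the LOI term Σ batch·LOI equals 128.6 pbw; yield: glass divided by total = 88.60%.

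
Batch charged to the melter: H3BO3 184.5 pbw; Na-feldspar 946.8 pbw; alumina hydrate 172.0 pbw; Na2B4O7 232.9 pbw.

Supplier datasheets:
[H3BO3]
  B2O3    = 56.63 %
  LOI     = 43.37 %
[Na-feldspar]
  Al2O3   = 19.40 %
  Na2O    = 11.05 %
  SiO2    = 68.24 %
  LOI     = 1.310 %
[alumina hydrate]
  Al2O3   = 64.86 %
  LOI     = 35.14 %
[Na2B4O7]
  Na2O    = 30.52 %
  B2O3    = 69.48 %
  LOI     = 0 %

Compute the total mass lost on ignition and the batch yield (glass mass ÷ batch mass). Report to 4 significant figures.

All internal work maintains full float precision at all times; values along the way are printed, with 4-significant-digit rounding, within the worked lines. Each reported result takes a single rounding; the derived quantities (totals, yield, four oxide percentages, net glass mass, ignition loss) are carried at full float precision using the weight values at 1383 pbw of glass, as they appear in question or answer.
Loss on ignition, line by line:
  H3BO3: 184.5 × 0.4337 = 80.02 pbw
  Na-feldspar: 946.8 × 0.01310 = 12.40 pbw
  alumina hydrate: 172.0 × 0.3514 = 60.44 pbw
  Na2B4O7: 232.9 × 0 = 0 pbw
Total LOI = 152.9 pbw
Glass = batch − LOI = 1536 − 152.9 = 1383 pbw

LOI loss = 152.9 pbw; glass = 1383 pbw; yield = 90.05%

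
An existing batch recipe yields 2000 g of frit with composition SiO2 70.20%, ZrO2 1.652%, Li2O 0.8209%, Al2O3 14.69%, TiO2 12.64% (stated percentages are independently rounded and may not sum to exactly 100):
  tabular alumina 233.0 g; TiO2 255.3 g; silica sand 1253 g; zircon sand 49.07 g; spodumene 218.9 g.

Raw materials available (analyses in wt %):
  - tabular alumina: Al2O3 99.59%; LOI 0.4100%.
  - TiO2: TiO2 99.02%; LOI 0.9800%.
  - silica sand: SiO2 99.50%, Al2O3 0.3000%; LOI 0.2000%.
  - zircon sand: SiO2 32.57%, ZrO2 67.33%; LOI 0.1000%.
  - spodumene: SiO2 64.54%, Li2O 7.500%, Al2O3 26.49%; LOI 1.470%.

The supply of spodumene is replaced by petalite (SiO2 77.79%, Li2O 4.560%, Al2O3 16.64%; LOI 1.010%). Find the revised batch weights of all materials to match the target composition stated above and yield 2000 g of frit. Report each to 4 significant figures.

Each numeric step carries full float precision at all times; the intermediate values are displayed, with 4-significant-digit rounding, on the page — each reported value is rounded only once. Derived quantities, which include totals, glass mass, yield, the five compositions, LOI, are rebuilt at full float precision, exactly as shown in either problem or answer, using the weight values on 2000 g of glass.
Oxide-by-oxide targets in 2000 g frit:
  SiO2: 70.20% × 2000 = 1404 g
  ZrO2: 1.652% × 2000 = 33.04 g
  Li2O: 0.8209% × 2000 = 16.42 g
  Al2O3: 14.69% × 2000 = 293.8 g
  TiO2: 12.64% × 2000 = 252.8 g
Sums-versus-targets review with the batch weights as given, against the basis in use (summed amounts equal target values net of answer rounding effects):
  SiO2: 1114·0.9950 + 49.07·0.3257 + 360.0·0.7779 = 1404 g (target 1404 g)
  ZrO2: 49.07·0.6733 = 33.04 g (target 33.04 g)
  Li2O: 360.0·0.04560 = 16.42 g (target 16.42 g)
  Al2O3: 231.5·0.9959 + 1114·0.003000 + 360.0·0.1664 = 293.8 g (target 293.8 g)
  TiO2: 255.3·0.9902 = 252.8 g (target 252.8 g)
The glass-mass cross-check: net batch after ignition = 2001 g (per-oxide target masses sum to 2000 g; basis as stated: 2000 g — a pure rounding effect).
Adding the batch up: Σ batch = 2010 g; ignition loss, Σ(batch × LOI) = 9.364 g; glass ÷ batch gives a yield of 99.53%.

Revised batch per 2000 g frit:
  tabular alumina: 231.5 g
  TiO2: 255.3 g
  silica sand: 1114 g
  zircon sand: 49.07 g
  petalite: 360.0 g
Total batch = 2010 g; LOI loss = 9.364 g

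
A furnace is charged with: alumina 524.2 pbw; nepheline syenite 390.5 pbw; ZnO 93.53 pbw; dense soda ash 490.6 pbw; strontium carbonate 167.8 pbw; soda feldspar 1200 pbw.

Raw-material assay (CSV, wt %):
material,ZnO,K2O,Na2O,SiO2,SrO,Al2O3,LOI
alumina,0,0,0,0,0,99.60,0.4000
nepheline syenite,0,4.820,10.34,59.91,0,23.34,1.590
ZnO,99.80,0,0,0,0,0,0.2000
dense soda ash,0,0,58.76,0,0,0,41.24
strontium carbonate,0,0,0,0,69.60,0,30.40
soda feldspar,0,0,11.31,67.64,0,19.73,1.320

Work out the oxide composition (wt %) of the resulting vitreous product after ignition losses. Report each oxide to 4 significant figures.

Each numeric step keeps full precision from start to finish — intermediates appear, rounded to four significant digits, between the steps. Each reported number is rounded just once. Derived quantities (glass mass, LOI, six oxide percentages, the totals, the yield) are re-derived in full precision from the weighed amounts for 2589 pbw of glass exactly as shown in the question or the answer.
Oxide-by-oxide delivered mass:
  ZnO: 93.53·0.9980 = 93.34 pbw
  K2O: 390.5·0.04820 = 18.82 pbw
  Na2O: 390.5·0.1034 + 490.6·0.5876 + 1200·0.1131 = 464.4 pbw
  SiO2: 390.5·0.5991 + 1200·0.6764 = 1046 pbw
  SrO: 167.8·0.6960 = 116.8 pbw
  Al2O3: 524.2·0.9960 + 390.5·0.2334 + 1200·0.1973 = 850.0 pbw
LOI: 524.2·0.004000 + 390.5·0.01590 + 93.53·0.002000 + 490.6·0.4124 + 167.8·0.3040 + 1200·0.01320 = 277.7 pbw
Glass = total batch minus LOI = 2867 − 277.7 = 2589 pbw (the oxide masses sum to this)
percent by weight: oxide/glass ×100

Glass mass = 2589 pbw (batch 2867 − LOI 277.7).
Composition: ZnO 3.605%, K2O 0.7270%, Na2O 17.94%, SiO2 40.39%, SrO 4.511%, Al2O3 32.83%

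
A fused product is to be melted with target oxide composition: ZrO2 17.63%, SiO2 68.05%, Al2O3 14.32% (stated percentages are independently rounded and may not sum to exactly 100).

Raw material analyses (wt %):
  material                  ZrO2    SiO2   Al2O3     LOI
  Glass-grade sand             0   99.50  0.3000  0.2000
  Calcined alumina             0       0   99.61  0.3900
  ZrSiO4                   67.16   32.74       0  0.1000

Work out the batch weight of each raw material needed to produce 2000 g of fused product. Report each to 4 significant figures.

Batch per 2000 g fused product:
  Glass-grade sand: 1195 g
  Calcined alumina: 283.9 g
  ZrSiO4: 525.0 g
Total batch = 2004 g; LOI loss = 4.022 g; yield = 99.80%

The working math holds full precision end to end — intermediates are printed rounded to 4 significant figures in the working — each reported number sees exactly one rounding; derived quantities (the yield, totals, ignition loss, net glass mass, three oxide percentages) are re-derived in full precision using the weight values at 2000 g of glass as quoted within the problem or answer text.
Target masses of each oxide per 2000 g fused product:
  ZrO2: 17.63% × 2000 = 352.6 g
  SiO2: 68.05% × 2000 = 1361 g
  Al2O3: 14.32% × 2000 = 286.4 g
Oxide-by-oxide audit using the reported weights, on the stated basis (summed amounts equal target values net of answer rounding effects):
  ZrO2: 525.0·0.6716 = 352.6 g (target 352.6 g)
  SiO2: 1195·0.9950 + 525.0·0.3274 = 1361 g (target 1361 g)
  Al2O3: 1195·0.003000 + 283.9·0.9961 = 286.4 g (target 286.4 g)
The glass-mass cross-check: total charge less LOI = 2000 g (per-oxide target masses sum to 2000 g; basis as stated: 2000 g — rounding explains the deltas).
Adding the batch up: Σ batch = 2004 g; Σ batch·LOI gives LOI loss = 4.022 g; yield: glass divided by total = 99.80%.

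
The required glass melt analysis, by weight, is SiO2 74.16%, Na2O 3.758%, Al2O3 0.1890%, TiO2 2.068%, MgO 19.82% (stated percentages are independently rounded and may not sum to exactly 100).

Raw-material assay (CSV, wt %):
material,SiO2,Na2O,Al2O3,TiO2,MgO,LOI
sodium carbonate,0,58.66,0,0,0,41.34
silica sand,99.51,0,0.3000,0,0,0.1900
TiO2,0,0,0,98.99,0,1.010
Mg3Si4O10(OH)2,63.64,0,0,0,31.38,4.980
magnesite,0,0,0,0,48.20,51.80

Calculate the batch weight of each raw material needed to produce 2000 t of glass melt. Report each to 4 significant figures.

The working math carries full precision through every step. Values along the way appear, rounded to four significant digits, as written; every reported number receives exactly one rounding — the derived quantities, including totals, the five compositions, yield, ignition loss, glass mass, are recomputed from the weighed amounts on 2000 t of glass in full precision exactly as printed in question or answer.
Target oxide masses per 2000 t glass melt:
  SiO2: 74.16% × 2000 = 1483 t
  Na2O: 3.758% × 2000 = 75.16 t
  Al2O3: 0.1890% × 2000 = 3.780 t
  TiO2: 2.068% × 2000 = 41.36 t
  MgO: 19.82% × 2000 = 396.4 t
Mass-balance tally per oxide with the batch weights as given, relative to the basis at hand (sums match the target masses exact up to rounding of places):
  SiO2: 1260·0.9951 + 360.4·0.6364 = 1483 t (target 1483 t)
  Na2O: 128.1·0.5866 = 75.14 t (target 75.16 t)
  Al2O3: 1260·0.003000 = 3.780 t (target 3.780 t)
  TiO2: 41.78·0.9899 = 41.36 t (target 41.36 t)
  MgO: 360.4·0.3138 + 587.8·0.4820 = 396.4 t (target 396.4 t)
Auditing the glass mass value: whole batch net of LOI = 2000 t (per-oxide target masses sum to 2000 t; against the stated basis, 2000 t — rounding explains the deltas).
Whole-batch sum: Σ batch = 2378 t; the LOI term Σ batch·LOI equals 378.2 t; as yield: glass ÷ batch → 84.10%.

Batch per 2000 t glass melt:
  sodium carbonate: 128.1 t
  silica sand: 1260 t
  TiO2: 41.78 t
  Mg3Si4O10(OH)2: 360.4 t
  magnesite: 587.8 t
Total batch = 2378 t; LOI loss = 378.2 t; yield = 84.10%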